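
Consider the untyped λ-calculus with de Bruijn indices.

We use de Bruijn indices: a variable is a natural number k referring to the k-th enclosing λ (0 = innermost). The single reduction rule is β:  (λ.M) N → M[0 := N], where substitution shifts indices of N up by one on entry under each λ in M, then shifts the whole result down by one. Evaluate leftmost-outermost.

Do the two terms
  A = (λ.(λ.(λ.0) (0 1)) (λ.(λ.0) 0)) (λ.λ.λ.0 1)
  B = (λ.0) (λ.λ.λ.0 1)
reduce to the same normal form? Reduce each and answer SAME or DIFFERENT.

Answer: SAME — A ⇓ λ.λ.λ.0 1, B ⇓ λ.λ.λ.0 1

Reduction:
Term A:
  start: (λ.(λ.(λ.0) (0 1)) (λ.(λ.0) 0)) (λ.λ.λ.0 1)
  →1  (λ.(λ.0) (0 (λ.λ.λ.0 1))) (λ.(λ.0) 0)
  →2  (λ.0) ((λ.(λ.0) 0) (λ.λ.λ.0 1))
  →3  (λ.(λ.0) 0) (λ.λ.λ.0 1)
  →4  (λ.0) (λ.λ.λ.0 1)
  →5  λ.λ.λ.0 1

Term B:
  start: (λ.0) (λ.λ.λ.0 1)
  →1  λ.λ.λ.0 1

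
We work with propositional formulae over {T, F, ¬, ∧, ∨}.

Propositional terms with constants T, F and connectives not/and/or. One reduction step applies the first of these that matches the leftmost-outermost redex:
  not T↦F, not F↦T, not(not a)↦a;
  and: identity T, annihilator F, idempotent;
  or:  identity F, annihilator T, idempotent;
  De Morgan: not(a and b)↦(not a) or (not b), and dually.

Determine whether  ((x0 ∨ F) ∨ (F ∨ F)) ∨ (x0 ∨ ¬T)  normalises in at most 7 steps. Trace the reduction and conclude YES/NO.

  start: ((x0 ∨ F) ∨ (F ∨ F)) ∨ (x0 ∨ ¬T)
  [1] (x0 ∨ (F ∨ F)) ∨ (x0 ∨ ¬T)
  [2] (x0 ∨ F) ∨ (x0 ∨ ¬T)
  [3] x0 ∨ (x0 ∨ ¬T)
  [4] x0 ∨ (x0 ∨ F)
  [5] x0 ∨ x0
  [6] x0

Answer: YES — reaches normal form x0 in 6 ≤ 7 steps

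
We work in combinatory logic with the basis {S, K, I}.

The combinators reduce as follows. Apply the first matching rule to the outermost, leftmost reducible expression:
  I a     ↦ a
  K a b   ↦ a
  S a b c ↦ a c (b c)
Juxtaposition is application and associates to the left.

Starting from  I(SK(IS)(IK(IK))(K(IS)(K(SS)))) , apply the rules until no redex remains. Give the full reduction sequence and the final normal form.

Answer: normal form = K  (in 6 steps)

Working:
  start: I(SK(IS)(IK(IK))(K(IS)(K(SS))))
  step 1: SK(IS)(IK(IK))(K(IS)(K(SS)))
  step 2: K(IK(IK))(IS(IK(IK)))(K(IS)(K(SS)))
  step 3: IK(IK)(K(IS)(K(SS)))
  step 4: K(IK)(K(IS)(K(SS)))
  step 5: IK
  step 6: K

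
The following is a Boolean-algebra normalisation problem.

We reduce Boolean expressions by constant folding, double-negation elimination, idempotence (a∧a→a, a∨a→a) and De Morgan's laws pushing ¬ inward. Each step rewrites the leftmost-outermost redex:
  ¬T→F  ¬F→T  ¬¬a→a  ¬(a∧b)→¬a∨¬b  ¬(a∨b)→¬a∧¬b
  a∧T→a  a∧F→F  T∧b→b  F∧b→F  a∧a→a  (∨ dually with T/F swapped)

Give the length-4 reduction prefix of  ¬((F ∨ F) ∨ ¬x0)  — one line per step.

  start: ¬((F ∨ F) ∨ ¬x0)
  [1] ¬(F ∨ F) ∧ ¬¬x0
  [2] (¬F ∧ ¬F) ∧ ¬¬x0
  [3] ¬F ∧ ¬¬x0
  [4] T ∧ ¬¬x0

Answer: after 4 steps: T ∧ ¬¬x0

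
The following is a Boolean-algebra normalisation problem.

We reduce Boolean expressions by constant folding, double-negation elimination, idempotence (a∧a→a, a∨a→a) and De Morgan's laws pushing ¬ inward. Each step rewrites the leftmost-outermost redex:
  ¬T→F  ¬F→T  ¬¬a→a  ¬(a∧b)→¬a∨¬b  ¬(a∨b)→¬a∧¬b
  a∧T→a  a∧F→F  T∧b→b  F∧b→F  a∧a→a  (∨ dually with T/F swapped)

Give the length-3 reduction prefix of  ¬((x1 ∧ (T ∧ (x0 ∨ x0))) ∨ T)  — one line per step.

  start: ¬((x1 ∧ (T ∧ (x0 ∨ x0))) ∨ T)
  →1  ¬(x1 ∧ (T ∧ (x0 ∨ x0))) ∧ ¬T
  →2  (¬x1 ∨ ¬(T ∧ (x0 ∨ x0))) ∧ ¬T
  →3  (¬x1 ∨ (¬T ∨ ¬(x0 ∨ x0))) ∧ ¬T

Answer: after 3 steps: (¬x1 ∨ (¬T ∨ ¬(x0 ∨ x0))) ∧ ¬T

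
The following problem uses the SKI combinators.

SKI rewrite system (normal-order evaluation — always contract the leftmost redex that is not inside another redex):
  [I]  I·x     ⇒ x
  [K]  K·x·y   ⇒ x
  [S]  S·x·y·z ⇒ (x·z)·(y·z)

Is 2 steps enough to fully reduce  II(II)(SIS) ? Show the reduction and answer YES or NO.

  start: II(II)(SIS)
  [1] I(II)(SIS)
  [2] II(SIS)

Answer: NO — after 2 steps the term is II(SIS), not yet normal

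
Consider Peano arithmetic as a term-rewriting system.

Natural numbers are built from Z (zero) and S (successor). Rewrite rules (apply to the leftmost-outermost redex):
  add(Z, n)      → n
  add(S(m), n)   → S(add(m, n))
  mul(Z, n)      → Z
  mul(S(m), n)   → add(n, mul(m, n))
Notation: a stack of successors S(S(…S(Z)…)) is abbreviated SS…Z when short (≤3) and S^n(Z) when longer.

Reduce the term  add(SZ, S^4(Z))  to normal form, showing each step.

Answer: normal form = S^5(Z)  (in 2 steps)

Reduction:
  start: add(SZ, S^4(Z))
  step 1: S(add(Z, S^4(Z)))
  step 2: S^5(Z)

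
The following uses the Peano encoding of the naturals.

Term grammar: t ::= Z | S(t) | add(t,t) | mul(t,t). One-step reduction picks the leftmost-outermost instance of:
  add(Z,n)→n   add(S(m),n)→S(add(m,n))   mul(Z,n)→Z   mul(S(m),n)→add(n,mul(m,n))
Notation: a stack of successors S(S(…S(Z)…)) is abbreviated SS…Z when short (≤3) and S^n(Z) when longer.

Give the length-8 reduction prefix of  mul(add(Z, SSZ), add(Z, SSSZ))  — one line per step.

  start: mul(add(Z, SSZ), add(Z, SSSZ))
  step 1: mul(SSZ, add(Z, SSSZ))
  step 2: add(add(Z, SSSZ), mul(SZ, add(Z, SSSZ)))
  step 3: add(SSSZ, mul(SZ, add(Z, SSSZ)))
  step 4: S(add(SSZ, mul(SZ, add(Z, SSSZ))))
  step 5: S(S(add(SZ, mul(SZ, add(Z, SSSZ)))))
  step 6: S(S(S(add(Z, mul(SZ, add(Z, SSSZ))))))
  step 7: S(S(S(mul(SZ, add(Z, SSSZ)))))
  step 8: S(S(S(add(add(Z, SSSZ), mul(Z, add(Z, SSSZ))))))

Answer: after 8 steps: S(S(S(add(add(Z, SSSZ), mul(Z, add(Z, SSSZ))))))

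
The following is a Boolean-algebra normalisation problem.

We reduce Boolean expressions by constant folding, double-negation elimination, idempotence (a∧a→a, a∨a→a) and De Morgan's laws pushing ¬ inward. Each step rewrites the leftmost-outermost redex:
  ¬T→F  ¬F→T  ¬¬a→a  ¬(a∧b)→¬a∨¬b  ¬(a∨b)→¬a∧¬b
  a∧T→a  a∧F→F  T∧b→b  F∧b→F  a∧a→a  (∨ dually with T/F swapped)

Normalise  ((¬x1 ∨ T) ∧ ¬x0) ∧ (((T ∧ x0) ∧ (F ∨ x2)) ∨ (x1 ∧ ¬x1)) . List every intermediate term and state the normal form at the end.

Answer: normal form = ¬x0 ∧ ((x0 ∧ x2) ∨ (x1 ∧ ¬x1))  (in 4 steps)

Reduction:
  start: ((¬x1 ∨ T) ∧ ¬x0) ∧ (((T ∧ x0) ∧ (F ∨ x2)) ∨ (x1 ∧ ¬x1))
  →1  (T ∧ ¬x0) ∧ (((T ∧ x0) ∧ (F ∨ x2)) ∨ (x1 ∧ ¬x1))
  →2  ¬x0 ∧ (((T ∧ x0) ∧ (F ∨ x2)) ∨ (x1 ∧ ¬x1))
  →3  ¬x0 ∧ ((x0 ∧ (F ∨ x2)) ∨ (x1 ∧ ¬x1))
  →4  ¬x0 ∧ ((x0 ∧ x2) ∨ (x1 ∧ ¬x1))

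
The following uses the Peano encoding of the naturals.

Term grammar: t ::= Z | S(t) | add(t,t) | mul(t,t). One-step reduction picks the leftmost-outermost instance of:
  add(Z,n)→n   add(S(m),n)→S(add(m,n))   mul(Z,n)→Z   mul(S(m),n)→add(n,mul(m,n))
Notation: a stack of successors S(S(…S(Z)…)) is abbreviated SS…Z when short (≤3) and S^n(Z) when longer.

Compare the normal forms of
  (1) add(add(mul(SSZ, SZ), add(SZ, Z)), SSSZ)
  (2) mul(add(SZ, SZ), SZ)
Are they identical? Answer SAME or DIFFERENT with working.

Term A:
  start: add(add(mul(SSZ, SZ), add(SZ, Z)), SSSZ)
  step 1: add(add(add(SZ, mul(SZ, SZ)), add(SZ, Z)), SSSZ)
  step 2: add(add(S(add(Z, mul(SZ, SZ))), add(SZ, Z)), SSSZ)
  step 3: add(S(add(add(Z, mul(SZ, SZ)), add(SZ, Z))), SSSZ)
  step 4: S(add(add(add(Z, mul(SZ, SZ)), add(SZ, Z)), SSSZ))
  step 5: S(add(add(mul(SZ, SZ), add(SZ, Z)), SSSZ))
  step 6: S(add(add(add(SZ, mul(Z, SZ)), add(SZ, Z)), SSSZ))
  step 7: S(add(add(S(add(Z, mul(Z, SZ))), add(SZ, Z)), SSSZ))
  step 8: S(add(S(add(add(Z, mul(Z, SZ)), add(SZ, Z))), SSSZ))
  step 9: S(S(add(add(add(Z, mul(Z, SZ)), add(SZ, Z)), SSSZ)))
  step 10: S(S(add(add(mul(Z, SZ), add(SZ, Z)), SSSZ)))
  step 11: S(S(add(add(Z, add(SZ, Z)), SSSZ)))
  step 12: S(S(add(add(SZ, Z), SSSZ)))
  step 13: S(S(add(S(add(Z, Z)), SSSZ)))
  step 14: S(S(S(add(add(Z, Z), SSSZ))))
  step 15: S(S(S(add(Z, SSSZ))))
  step 16: S^6(Z)

Term B:
  start: mul(add(SZ, SZ), SZ)
  step 1: mul(S(add(Z, SZ)), SZ)
  step 2: add(SZ, mul(add(Z, SZ), SZ))
  step 3: S(add(Z, mul(add(Z, SZ), SZ)))
  step 4: S(mul(add(Z, SZ), SZ))
  step 5: S(mul(SZ, SZ))
  step 6: S(add(SZ, mul(Z, SZ)))
  step 7: S(S(add(Z, mul(Z, SZ))))
  step 8: S(S(mul(Z, SZ)))
  step 9: SSZ

Answer: DIFFERENT — A ⇓ S^6(Z), B ⇓ SSZ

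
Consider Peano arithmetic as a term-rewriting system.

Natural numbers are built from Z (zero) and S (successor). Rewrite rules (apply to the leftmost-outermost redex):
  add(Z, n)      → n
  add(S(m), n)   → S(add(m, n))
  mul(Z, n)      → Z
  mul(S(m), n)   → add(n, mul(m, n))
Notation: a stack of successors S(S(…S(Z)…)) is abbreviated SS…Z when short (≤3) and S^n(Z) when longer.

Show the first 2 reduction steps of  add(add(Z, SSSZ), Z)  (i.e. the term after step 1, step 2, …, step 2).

  start: add(add(Z, SSSZ), Z)
  →1  add(SSSZ, Z)
  →2  S(add(SSZ, Z))

Answer: after 2 steps: S(add(SSZ, Z))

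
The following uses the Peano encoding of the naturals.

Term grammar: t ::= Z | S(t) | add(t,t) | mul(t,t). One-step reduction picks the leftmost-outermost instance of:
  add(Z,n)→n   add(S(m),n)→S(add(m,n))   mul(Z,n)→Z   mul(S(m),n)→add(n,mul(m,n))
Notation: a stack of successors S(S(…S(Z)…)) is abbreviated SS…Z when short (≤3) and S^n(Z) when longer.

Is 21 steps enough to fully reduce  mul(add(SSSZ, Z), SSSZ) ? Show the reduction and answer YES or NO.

Answer: YES — reaches normal form S^9(Z) in 20 ≤ 21 steps

Derivation:
  start: mul(add(SSSZ, Z), SSSZ)
  step 1: mul(S(add(SSZ, Z)), SSSZ)
  step 2: add(SSSZ, mul(add(SSZ, Z), SSSZ))
  step 3: S(add(SSZ, mul(add(SSZ, Z), SSSZ)))
  step 4: S(S(add(SZ, mul(add(SSZ, Z), SSSZ))))
  step 5: S(S(S(add(Z, mul(add(SSZ, Z), SSSZ)))))
  step 6: S(S(S(mul(add(SSZ, Z), SSSZ))))
  step 7: S(S(S(mul(S(add(SZ, Z)), SSSZ))))
  step 8: S(S(S(add(SSSZ, mul(add(SZ, Z), SSSZ)))))
  step 9: S(S(S(S(add(SSZ, mul(add(SZ, Z), SSSZ))))))
  step 10: S(S(S(S(S(add(SZ, mul(add(SZ, Z), SSSZ)))))))
  step 11: S(S(S(S(S(S(add(Z, mul(add(SZ, Z), SSSZ))))))))
  step 12: S(S(S(S(S(S(mul(add(SZ, Z), SSSZ)))))))
  step 13: S(S(S(S(S(S(mul(S(add(Z, Z)), SSSZ)))))))
  step 14: S(S(S(S(S(S(add(SSSZ, mul(add(Z, Z), SSSZ))))))))
  step 15: S(S(S(S(S(S(S(add(SSZ, mul(add(Z, Z), SSSZ)))))))))
  step 16: S(S(S(S(S(S(S(S(add(SZ, mul(add(Z, Z), SSSZ))))))))))
  step 17: S(S(S(S(S(S(S(S(S(add(Z, mul(add(Z, Z), SSSZ)))))))))))
  step 18: S(S(S(S(S(S(S(S(S(mul(add(Z, Z), SSSZ))))))))))
  step 19: S(S(S(S(S(S(S(S(S(mul(Z, SSSZ))))))))))
  step 20: S^9(Z)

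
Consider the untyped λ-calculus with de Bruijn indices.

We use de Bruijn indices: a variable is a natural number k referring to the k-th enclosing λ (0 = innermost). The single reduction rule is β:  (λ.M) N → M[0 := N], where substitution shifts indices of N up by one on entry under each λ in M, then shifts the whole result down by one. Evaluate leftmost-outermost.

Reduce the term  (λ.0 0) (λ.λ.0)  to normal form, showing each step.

  start: (λ.0 0) (λ.λ.0)
  [1] (λ.λ.0) (λ.λ.0)
  [2] λ.0

Answer: normal form = λ.0  (in 2 steps)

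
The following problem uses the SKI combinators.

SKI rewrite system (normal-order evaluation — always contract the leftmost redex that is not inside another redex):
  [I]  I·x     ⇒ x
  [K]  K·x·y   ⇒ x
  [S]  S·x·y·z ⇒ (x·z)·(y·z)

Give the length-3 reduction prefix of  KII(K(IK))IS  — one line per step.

Answer: after 3 steps: IKS

Derivation:
  start: KII(K(IK))IS
  [1] I(K(IK))IS
  [2] K(IK)IS
  [3] IKS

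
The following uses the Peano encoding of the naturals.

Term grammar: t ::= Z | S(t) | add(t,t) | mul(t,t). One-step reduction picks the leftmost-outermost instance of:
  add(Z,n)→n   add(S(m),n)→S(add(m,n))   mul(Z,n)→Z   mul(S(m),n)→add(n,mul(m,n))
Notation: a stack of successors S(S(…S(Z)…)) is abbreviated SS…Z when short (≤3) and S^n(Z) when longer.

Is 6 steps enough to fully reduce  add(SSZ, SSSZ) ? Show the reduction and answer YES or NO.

Answer: YES — reaches normal form S^5(Z) in 3 ≤ 6 steps

Working:
  start: add(SSZ, SSSZ)
  →1  S(add(SZ, SSSZ))
  →2  S(S(add(Z, SSSZ)))
  →3  S^5(Z)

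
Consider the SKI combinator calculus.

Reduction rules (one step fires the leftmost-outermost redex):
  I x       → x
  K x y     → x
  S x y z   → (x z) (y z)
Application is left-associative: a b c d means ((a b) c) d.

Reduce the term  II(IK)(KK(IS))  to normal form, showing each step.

  start: II(IK)(KK(IS))
  [1] I(IK)(KK(IS))
  [2] IK(KK(IS))
  [3] K(KK(IS))
  [4] KK

Answer: normal form = KK  (in 4 steps)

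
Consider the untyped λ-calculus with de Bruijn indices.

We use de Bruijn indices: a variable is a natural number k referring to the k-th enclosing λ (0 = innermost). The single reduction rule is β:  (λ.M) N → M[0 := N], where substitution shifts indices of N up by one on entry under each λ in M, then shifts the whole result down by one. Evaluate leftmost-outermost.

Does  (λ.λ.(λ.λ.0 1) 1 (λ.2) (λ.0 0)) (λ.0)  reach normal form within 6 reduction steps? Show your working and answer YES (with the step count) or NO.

Answer: YES — reaches normal form λ.λ.0 0 in 5 ≤ 6 steps

Reduction:
  start: (λ.λ.(λ.λ.0 1) 1 (λ.2) (λ.0 0)) (λ.0)
  [1] λ.(λ.λ.0 1) (λ.0) (λ.λ.0) (λ.0 0)
  [2] λ.(λ.0 (λ.0)) (λ.λ.0) (λ.0 0)
  [3] λ.(λ.λ.0) (λ.0) (λ.0 0)
  [4] λ.(λ.0) (λ.0 0)
  [5] λ.λ.0 0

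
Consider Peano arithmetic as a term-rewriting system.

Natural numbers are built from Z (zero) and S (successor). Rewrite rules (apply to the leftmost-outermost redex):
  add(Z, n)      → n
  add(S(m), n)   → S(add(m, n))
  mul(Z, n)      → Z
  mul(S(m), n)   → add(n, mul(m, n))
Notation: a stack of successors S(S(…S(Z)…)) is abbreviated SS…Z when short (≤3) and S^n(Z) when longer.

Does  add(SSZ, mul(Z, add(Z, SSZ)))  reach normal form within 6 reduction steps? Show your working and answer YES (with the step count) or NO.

Answer: YES — reaches normal form SSZ in 4 ≤ 6 steps

Derivation:
  start: add(SSZ, mul(Z, add(Z, SSZ)))
  [1] S(add(SZ, mul(Z, add(Z, SSZ))))
  [2] S(S(add(Z, mul(Z, add(Z, SSZ)))))
  [3] S(S(mul(Z, add(Z, SSZ))))
  [4] SSZ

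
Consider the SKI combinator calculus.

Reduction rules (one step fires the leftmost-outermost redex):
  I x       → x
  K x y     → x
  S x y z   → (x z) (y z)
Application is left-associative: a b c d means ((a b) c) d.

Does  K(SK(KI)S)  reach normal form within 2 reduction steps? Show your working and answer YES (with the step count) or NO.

  start: K(SK(KI)S)
  [1] K(KS(KIS))
  [2] KS

Answer: YES — reaches normal form KS in 2 ≤ 2 steps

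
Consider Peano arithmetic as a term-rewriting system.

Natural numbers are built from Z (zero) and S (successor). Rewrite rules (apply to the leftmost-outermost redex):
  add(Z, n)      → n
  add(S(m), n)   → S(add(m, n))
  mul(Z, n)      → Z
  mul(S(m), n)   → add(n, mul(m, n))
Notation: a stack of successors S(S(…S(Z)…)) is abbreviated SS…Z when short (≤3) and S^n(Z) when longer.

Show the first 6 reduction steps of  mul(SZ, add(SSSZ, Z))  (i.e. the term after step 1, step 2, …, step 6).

  start: mul(SZ, add(SSSZ, Z))
  [1] add(add(SSSZ, Z), mul(Z, add(SSSZ, Z)))
  [2] add(S(add(SSZ, Z)), mul(Z, add(SSSZ, Z)))
  [3] S(add(add(SSZ, Z), mul(Z, add(SSSZ, Z))))
  [4] S(add(S(add(SZ, Z)), mul(Z, add(SSSZ, Z))))
  [5] S(S(add(add(SZ, Z), mul(Z, add(SSSZ, Z)))))
  [6] S(S(add(S(add(Z, Z)), mul(Z, add(SSSZ, Z)))))

Answer: after 6 steps: S(S(add(S(add(Z, Z)), mul(Z, add(SSSZ, Z)))))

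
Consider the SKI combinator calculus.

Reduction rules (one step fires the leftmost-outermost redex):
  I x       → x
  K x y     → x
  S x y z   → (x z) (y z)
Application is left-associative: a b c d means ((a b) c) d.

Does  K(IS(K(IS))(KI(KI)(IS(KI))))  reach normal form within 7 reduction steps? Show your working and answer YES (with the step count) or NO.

Answer: YES — reaches normal form K(S(KS)(S(KI))) in 5 ≤ 7 steps

Derivation:
  start: K(IS(K(IS))(KI(KI)(IS(KI))))
  step 1: K(S(K(IS))(KI(KI)(IS(KI))))
  step 2: K(S(KS)(KI(KI)(IS(KI))))
  step 3: K(S(KS)(I(IS(KI))))
  step 4: K(S(KS)(IS(KI)))
  step 5: K(S(KS)(S(KI)))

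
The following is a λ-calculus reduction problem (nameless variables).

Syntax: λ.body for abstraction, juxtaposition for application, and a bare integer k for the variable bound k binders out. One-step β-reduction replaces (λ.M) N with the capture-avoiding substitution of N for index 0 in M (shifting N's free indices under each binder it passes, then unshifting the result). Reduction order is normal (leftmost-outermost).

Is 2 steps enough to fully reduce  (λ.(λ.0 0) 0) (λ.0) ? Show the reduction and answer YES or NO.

Answer: NO — after 2 steps the term is (λ.0) (λ.0), not yet normal

Reduction:
  start: (λ.(λ.0 0) 0) (λ.0)
  [1] (λ.0 0) (λ.0)
  [2] (λ.0) (λ.0)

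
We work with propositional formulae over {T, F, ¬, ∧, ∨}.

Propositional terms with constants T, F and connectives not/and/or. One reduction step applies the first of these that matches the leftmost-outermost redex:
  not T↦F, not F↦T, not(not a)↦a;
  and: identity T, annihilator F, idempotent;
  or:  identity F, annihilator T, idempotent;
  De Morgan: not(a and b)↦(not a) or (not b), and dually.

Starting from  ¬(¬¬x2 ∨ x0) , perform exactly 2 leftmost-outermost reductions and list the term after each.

  start: ¬(¬¬x2 ∨ x0)
  →1  ¬¬¬x2 ∧ ¬x0
  →2  ¬x2 ∧ ¬x0

Answer: after 2 steps: ¬x2 ∧ ¬x0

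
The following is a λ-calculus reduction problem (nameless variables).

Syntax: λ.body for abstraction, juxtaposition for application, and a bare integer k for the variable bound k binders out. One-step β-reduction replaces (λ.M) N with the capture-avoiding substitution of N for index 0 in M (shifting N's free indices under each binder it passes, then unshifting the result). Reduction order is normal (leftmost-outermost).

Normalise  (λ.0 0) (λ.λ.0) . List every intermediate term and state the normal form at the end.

Answer: normal form = λ.0  (in 2 steps)

Derivation:
  start: (λ.0 0) (λ.λ.0)
  →1  (λ.λ.0) (λ.λ.0)
  →2  λ.0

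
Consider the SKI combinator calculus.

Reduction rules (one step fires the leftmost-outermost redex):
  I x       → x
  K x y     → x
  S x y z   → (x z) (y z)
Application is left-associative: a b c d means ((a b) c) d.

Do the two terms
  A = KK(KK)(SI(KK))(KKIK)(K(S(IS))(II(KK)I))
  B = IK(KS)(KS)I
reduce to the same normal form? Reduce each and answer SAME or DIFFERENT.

Term A:
  start: KK(KK)(SI(KK))(KKIK)(K(S(IS))(II(KK)I))
  step 1: K(SI(KK))(KKIK)(K(S(IS))(II(KK)I))
  step 2: SI(KK)(K(S(IS))(II(KK)I))
  step 3: I(K(S(IS))(II(KK)I))(KK(K(S(IS))(II(KK)I)))
  step 4: K(S(IS))(II(KK)I)(KK(K(S(IS))(II(KK)I)))
  step 5: S(IS)(KK(K(S(IS))(II(KK)I)))
  step 6: SS(KK(K(S(IS))(II(KK)I)))
  step 7: SSK

Term B:
  start: IK(KS)(KS)I
  step 1: K(KS)(KS)I
  step 2: KSI
  step 3: S

Answer: DIFFERENT — A ⇓ SSK, B ⇓ S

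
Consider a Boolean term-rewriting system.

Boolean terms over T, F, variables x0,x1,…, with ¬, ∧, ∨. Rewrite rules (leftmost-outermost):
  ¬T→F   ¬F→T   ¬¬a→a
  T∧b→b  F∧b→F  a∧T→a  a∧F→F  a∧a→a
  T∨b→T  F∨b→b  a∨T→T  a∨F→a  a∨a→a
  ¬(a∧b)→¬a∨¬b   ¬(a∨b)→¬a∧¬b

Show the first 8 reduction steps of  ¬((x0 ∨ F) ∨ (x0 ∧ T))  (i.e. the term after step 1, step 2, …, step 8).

  start: ¬((x0 ∨ F) ∨ (x0 ∧ T))
  [1] ¬(x0 ∨ F) ∧ ¬(x0 ∧ T)
  [2] (¬x0 ∧ ¬F) ∧ ¬(x0 ∧ T)
  [3] (¬x0 ∧ T) ∧ ¬(x0 ∧ T)
  [4] ¬x0 ∧ ¬(x0 ∧ T)
  [5] ¬x0 ∧ (¬x0 ∨ ¬T)
  [6] ¬x0 ∧ (¬x0 ∨ F)
  [7] ¬x0 ∧ ¬x0
  [8] ¬x0

Answer: after 8 steps: ¬x0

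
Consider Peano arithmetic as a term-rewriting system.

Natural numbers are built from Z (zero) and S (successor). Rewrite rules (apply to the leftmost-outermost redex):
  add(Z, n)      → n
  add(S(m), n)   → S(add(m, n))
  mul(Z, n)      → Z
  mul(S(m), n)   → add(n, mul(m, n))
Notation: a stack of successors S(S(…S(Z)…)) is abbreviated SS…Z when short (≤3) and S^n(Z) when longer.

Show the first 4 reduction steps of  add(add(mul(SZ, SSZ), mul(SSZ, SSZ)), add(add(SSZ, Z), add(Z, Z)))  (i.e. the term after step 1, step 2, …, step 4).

  start: add(add(mul(SZ, SSZ), mul(SSZ, SSZ)), add(add(SSZ, Z), add(Z, Z)))
  →1  add(add(add(SSZ, mul(Z, SSZ)), mul(SSZ, SSZ)), add(add(SSZ, Z), add(Z, Z)))
  →2  add(add(S(add(SZ, mul(Z, SSZ))), mul(SSZ, SSZ)), add(add(SSZ, Z), add(Z, Z)))
  →3  add(S(add(add(SZ, mul(Z, SSZ)), mul(SSZ, SSZ))), add(add(SSZ, Z), add(Z, Z)))
  →4  S(add(add(add(SZ, mul(Z, SSZ)), mul(SSZ, SSZ)), add(add(SSZ, Z), add(Z, Z))))

Answer: after 4 steps: S(add(add(add(SZ, mul(Z, SSZ)), mul(SSZ, SSZ)), add(add(SSZ, Z), add(Z, Z))))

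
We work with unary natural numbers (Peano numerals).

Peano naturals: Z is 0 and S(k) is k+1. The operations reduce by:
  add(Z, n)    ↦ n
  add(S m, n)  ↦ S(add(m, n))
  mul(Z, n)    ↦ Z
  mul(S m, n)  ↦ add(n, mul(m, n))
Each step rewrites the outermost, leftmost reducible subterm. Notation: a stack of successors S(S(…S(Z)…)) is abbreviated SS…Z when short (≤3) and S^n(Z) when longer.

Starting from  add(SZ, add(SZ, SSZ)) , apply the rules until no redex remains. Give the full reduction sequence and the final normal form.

  start: add(SZ, add(SZ, SSZ))
  →1  S(add(Z, add(SZ, SSZ)))
  →2  S(add(SZ, SSZ))
  →3  S(S(add(Z, SSZ)))
  →4  S^4(Z)

Answer: normal form = S^4(Z)  (in 4 steps)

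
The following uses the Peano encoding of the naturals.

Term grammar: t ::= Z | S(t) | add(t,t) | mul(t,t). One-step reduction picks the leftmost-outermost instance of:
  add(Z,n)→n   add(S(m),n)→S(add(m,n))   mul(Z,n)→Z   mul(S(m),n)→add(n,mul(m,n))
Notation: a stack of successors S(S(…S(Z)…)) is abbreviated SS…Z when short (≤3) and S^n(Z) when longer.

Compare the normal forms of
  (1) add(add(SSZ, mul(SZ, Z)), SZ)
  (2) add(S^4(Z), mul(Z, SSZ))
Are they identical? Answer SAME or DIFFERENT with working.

Answer: DIFFERENT — A ⇓ SSSZ, B ⇓ S^4(Z)

Working:
Term A:
  start: add(add(SSZ, mul(SZ, Z)), SZ)
  step 1: add(S(add(SZ, mul(SZ, Z))), SZ)
  step 2: S(add(add(SZ, mul(SZ, Z)), SZ))
  step 3: S(add(S(add(Z, mul(SZ, Z))), SZ))
  step 4: S(S(add(add(Z, mul(SZ, Z)), SZ)))
  step 5: S(S(add(mul(SZ, Z), SZ)))
  step 6: S(S(add(add(Z, mul(Z, Z)), SZ)))
  step 7: S(S(add(mul(Z, Z), SZ)))
  step 8: S(S(add(Z, SZ)))
  step 9: SSSZ

Term B:
  start: add(S^4(Z), mul(Z, SSZ))
  step 1: S(add(SSSZ, mul(Z, SSZ)))
  step 2: S(S(add(SSZ, mul(Z, SSZ))))
  step 3: S(S(S(add(SZ, mul(Z, SSZ)))))
  step 4: S(S(S(S(add(Z, mul(Z, SSZ))))))
  step 5: S(S(S(S(mul(Z, SSZ)))))
  step 6: S^4(Z)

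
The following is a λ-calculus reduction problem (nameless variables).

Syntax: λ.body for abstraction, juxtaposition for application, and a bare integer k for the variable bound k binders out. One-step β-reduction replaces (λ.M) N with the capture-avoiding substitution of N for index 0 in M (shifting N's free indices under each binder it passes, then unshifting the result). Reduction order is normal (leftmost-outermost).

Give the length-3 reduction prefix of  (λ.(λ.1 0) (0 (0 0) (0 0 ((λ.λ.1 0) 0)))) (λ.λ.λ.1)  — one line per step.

  start: (λ.(λ.1 0) (0 (0 0) (0 0 ((λ.λ.1 0) 0)))) (λ.λ.λ.1)
  [1] (λ.(λ.λ.λ.1) 0) ((λ.λ.λ.1) ((λ.λ.λ.1) (λ.λ.λ.1)) ((λ.λ.λ.1) (λ.λ.λ.1) ((λ.λ.1 0) (λ.λ.λ.1))))
  [2] (λ.λ.λ.1) ((λ.λ.λ.1) ((λ.λ.λ.1) (λ.λ.λ.1)) ((λ.λ.λ.1) (λ.λ.λ.1) ((λ.λ.1 0) (λ.λ.λ.1))))
  [3] λ.λ.1

Answer: after 3 steps: λ.λ.1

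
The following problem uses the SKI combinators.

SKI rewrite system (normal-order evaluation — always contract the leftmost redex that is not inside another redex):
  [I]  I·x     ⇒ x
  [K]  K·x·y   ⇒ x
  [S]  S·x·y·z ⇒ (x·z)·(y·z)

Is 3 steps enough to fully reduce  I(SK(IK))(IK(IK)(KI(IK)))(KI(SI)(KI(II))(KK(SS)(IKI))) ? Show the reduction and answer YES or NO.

Answer: NO — after 3 steps the term is IK(IK)(KI(IK))(KI(SI)(KI(II))(KK(SS)(IKI))), not yet normal

Reduction:
  start: I(SK(IK))(IK(IK)(KI(IK)))(KI(SI)(KI(II))(KK(SS)(IKI)))
  →1  SK(IK)(IK(IK)(KI(IK)))(KI(SI)(KI(II))(KK(SS)(IKI)))
  →2  K(IK(IK)(KI(IK)))(IK(IK(IK)(KI(IK))))(KI(SI)(KI(II))(KK(SS)(IKI)))
  →3  IK(IK)(KI(IK))(KI(SI)(KI(II))(KK(SS)(IKI)))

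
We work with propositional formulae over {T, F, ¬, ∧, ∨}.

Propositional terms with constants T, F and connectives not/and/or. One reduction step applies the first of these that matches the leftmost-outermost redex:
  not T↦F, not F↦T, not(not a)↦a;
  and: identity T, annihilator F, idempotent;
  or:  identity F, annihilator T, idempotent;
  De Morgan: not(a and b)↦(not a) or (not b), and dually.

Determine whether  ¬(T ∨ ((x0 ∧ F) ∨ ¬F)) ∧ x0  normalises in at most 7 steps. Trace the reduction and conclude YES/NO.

  start: ¬(T ∨ ((x0 ∧ F) ∨ ¬F)) ∧ x0
  [1] (¬T ∧ ¬((x0 ∧ F) ∨ ¬F)) ∧ x0
  [2] (F ∧ ¬((x0 ∧ F) ∨ ¬F)) ∧ x0
  [3] F ∧ x0
  [4] F

Answer: YES — reaches normal form F in 4 ≤ 7 steps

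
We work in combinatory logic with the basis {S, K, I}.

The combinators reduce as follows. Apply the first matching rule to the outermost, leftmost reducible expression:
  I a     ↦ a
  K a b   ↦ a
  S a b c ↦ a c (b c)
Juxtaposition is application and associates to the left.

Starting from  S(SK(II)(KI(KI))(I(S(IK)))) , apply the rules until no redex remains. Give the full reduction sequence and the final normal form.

Answer: normal form = S(SK)  (in 6 steps)

Reduction:
  start: S(SK(II)(KI(KI))(I(S(IK))))
  →1  S(K(KI(KI))(II(KI(KI)))(I(S(IK))))
  →2  S(KI(KI)(I(S(IK))))
  →3  S(I(I(S(IK))))
  →4  S(I(S(IK)))
  →5  S(S(IK))
  →6  S(SK)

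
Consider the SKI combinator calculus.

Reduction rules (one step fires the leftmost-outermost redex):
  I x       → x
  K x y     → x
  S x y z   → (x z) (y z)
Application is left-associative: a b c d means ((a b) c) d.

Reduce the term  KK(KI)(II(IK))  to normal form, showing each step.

  start: KK(KI)(II(IK))
  [1] K(II(IK))
  [2] K(I(IK))
  [3] K(IK)
  [4] KK

Answer: normal form = KK  (in 4 steps)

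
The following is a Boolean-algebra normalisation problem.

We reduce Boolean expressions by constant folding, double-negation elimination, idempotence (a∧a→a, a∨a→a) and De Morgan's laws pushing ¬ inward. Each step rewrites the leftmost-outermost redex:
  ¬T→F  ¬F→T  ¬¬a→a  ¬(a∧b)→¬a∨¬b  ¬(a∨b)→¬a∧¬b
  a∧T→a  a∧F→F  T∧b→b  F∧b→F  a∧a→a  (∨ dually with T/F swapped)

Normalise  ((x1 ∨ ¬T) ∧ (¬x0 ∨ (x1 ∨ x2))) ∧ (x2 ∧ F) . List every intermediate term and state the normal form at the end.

Answer: normal form = F  (in 4 steps)

Reduction:
  start: ((x1 ∨ ¬T) ∧ (¬x0 ∨ (x1 ∨ x2))) ∧ (x2 ∧ F)
  →1  ((x1 ∨ F) ∧ (¬x0 ∨ (x1 ∨ x2))) ∧ (x2 ∧ F)
  →2  (x1 ∧ (¬x0 ∨ (x1 ∨ x2))) ∧ (x2 ∧ F)
  →3  (x1 ∧ (¬x0 ∨ (x1 ∨ x2))) ∧ F
  →4  F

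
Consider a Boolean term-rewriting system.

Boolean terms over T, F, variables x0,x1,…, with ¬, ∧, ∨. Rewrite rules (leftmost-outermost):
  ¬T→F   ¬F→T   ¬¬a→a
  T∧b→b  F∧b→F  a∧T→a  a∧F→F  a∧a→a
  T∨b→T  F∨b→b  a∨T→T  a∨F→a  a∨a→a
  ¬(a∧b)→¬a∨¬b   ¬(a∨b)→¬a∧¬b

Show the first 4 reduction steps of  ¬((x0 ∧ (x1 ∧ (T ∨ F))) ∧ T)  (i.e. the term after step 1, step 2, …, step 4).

Answer: after 4 steps: (¬x0 ∨ (¬x1 ∨ (¬T ∧ ¬F))) ∨ ¬T

Working:
  start: ¬((x0 ∧ (x1 ∧ (T ∨ F))) ∧ T)
  [1] ¬(x0 ∧ (x1 ∧ (T ∨ F))) ∨ ¬T
  [2] (¬x0 ∨ ¬(x1 ∧ (T ∨ F))) ∨ ¬T
  [3] (¬x0 ∨ (¬x1 ∨ ¬(T ∨ F))) ∨ ¬T
  [4] (¬x0 ∨ (¬x1 ∨ (¬T ∧ ¬F))) ∨ ¬T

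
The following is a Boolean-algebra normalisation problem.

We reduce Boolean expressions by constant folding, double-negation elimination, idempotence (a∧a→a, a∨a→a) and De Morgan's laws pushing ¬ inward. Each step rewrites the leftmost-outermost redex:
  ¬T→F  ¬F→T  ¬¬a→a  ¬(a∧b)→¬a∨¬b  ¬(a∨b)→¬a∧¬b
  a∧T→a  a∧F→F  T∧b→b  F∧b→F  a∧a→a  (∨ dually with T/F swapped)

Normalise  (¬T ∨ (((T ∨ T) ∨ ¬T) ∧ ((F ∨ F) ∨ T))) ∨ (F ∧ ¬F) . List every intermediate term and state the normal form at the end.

  start: (¬T ∨ (((T ∨ T) ∨ ¬T) ∧ ((F ∨ F) ∨ T))) ∨ (F ∧ ¬F)
  →1  (F ∨ (((T ∨ T) ∨ ¬T) ∧ ((F ∨ F) ∨ T))) ∨ (F ∧ ¬F)
  →2  (((T ∨ T) ∨ ¬T) ∧ ((F ∨ F) ∨ T)) ∨ (F ∧ ¬F)
  →3  ((T ∨ ¬T) ∧ ((F ∨ F) ∨ T)) ∨ (F ∧ ¬F)
  →4  (T ∧ ((F ∨ F) ∨ T)) ∨ (F ∧ ¬F)
  →5  ((F ∨ F) ∨ T) ∨ (F ∧ ¬F)
  →6  T ∨ (F ∧ ¬F)
  →7  T

Answer: normal form = T  (in 7 steps)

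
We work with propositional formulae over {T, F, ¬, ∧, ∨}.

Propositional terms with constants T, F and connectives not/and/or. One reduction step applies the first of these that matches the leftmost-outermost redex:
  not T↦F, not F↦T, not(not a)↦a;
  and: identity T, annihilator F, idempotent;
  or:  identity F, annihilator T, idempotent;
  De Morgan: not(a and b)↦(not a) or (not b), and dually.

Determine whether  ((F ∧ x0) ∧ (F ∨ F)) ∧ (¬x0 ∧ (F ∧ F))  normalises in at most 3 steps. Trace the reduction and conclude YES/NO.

Answer: YES — reaches normal form F in 3 ≤ 3 steps

Derivation:
  start: ((F ∧ x0) ∧ (F ∨ F)) ∧ (¬x0 ∧ (F ∧ F))
  →1  (F ∧ (F ∨ F)) ∧ (¬x0 ∧ (F ∧ F))
  →2  F ∧ (¬x0 ∧ (F ∧ F))
  →3  F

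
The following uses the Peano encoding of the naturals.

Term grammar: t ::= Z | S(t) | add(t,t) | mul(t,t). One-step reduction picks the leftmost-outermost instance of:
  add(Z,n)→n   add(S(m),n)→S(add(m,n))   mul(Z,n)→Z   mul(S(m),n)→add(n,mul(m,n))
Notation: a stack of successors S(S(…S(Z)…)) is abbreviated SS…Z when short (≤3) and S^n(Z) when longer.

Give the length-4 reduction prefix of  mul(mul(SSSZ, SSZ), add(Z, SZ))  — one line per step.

  start: mul(mul(SSSZ, SSZ), add(Z, SZ))
  step 1: mul(add(SSZ, mul(SSZ, SSZ)), add(Z, SZ))
  step 2: mul(S(add(SZ, mul(SSZ, SSZ))), add(Z, SZ))
  step 3: add(add(Z, SZ), mul(add(SZ, mul(SSZ, SSZ)), add(Z, SZ)))
  step 4: add(SZ, mul(add(SZ, mul(SSZ, SSZ)), add(Z, SZ)))

Answer: after 4 steps: add(SZ, mul(add(SZ, mul(SSZ, SSZ)), add(Z, SZ)))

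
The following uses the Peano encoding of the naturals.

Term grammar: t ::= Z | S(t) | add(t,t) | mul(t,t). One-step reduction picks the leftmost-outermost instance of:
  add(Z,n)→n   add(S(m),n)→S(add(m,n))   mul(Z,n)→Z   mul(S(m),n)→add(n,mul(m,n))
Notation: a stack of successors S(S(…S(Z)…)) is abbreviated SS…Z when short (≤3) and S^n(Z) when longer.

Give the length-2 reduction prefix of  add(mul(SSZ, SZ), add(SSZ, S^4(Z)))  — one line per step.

Answer: after 2 steps: add(S(add(Z, mul(SZ, SZ))), add(SSZ, S^4(Z)))

Working:
  start: add(mul(SSZ, SZ), add(SSZ, S^4(Z)))
  →1  add(add(SZ, mul(SZ, SZ)), add(SSZ, S^4(Z)))
  →2  add(S(add(Z, mul(SZ, SZ))), add(SSZ, S^4(Z)))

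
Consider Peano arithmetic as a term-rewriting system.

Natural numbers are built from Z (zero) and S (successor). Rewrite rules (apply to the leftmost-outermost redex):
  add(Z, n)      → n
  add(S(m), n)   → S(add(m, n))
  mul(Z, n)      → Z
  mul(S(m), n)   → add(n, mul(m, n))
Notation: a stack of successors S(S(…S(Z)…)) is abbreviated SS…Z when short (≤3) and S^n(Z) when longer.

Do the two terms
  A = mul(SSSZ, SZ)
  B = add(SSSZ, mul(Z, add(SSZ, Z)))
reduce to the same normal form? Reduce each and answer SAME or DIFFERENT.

Answer: SAME — A ⇓ SSSZ, B ⇓ SSSZ

Working:
Term A:
  start: mul(SSSZ, SZ)
  step 1: add(SZ, mul(SSZ, SZ))
  step 2: S(add(Z, mul(SSZ, SZ)))
  step 3: S(mul(SSZ, SZ))
  step 4: S(add(SZ, mul(SZ, SZ)))
  step 5: S(S(add(Z, mul(SZ, SZ))))
  step 6: S(S(mul(SZ, SZ)))
  step 7: S(S(add(SZ, mul(Z, SZ))))
  step 8: S(S(S(add(Z, mul(Z, SZ)))))
  step 9: S(S(S(mul(Z, SZ))))
  step 10: SSSZ

Term B:
  start: add(SSSZ, mul(Z, add(SSZ, Z)))
  step 1: S(add(SSZ, mul(Z, add(SSZ, Z))))
  step 2: S(S(add(SZ, mul(Z, add(SSZ, Z)))))
  step 3: S(S(S(add(Z, mul(Z, add(SSZ, Z))))))
  step 4: S(S(S(mul(Z, add(SSZ, Z)))))
  step 5: SSSZ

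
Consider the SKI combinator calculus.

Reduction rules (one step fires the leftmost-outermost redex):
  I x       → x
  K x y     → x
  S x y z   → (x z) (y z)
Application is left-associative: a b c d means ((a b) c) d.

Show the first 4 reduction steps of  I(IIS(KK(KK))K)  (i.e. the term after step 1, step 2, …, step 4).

Answer: after 4 steps: SKK

Working:
  start: I(IIS(KK(KK))K)
  [1] IIS(KK(KK))K
  [2] IS(KK(KK))K
  [3] S(KK(KK))K
  [4] SKK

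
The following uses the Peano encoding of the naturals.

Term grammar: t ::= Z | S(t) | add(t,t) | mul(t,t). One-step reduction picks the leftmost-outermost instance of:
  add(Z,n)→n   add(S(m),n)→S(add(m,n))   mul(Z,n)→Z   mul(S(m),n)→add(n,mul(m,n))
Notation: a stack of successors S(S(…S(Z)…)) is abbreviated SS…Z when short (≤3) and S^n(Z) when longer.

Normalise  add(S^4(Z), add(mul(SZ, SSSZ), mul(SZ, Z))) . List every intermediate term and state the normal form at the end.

Answer: normal form = S^7(Z)  (in 18 steps)

Derivation:
  start: add(S^4(Z), add(mul(SZ, SSSZ), mul(SZ, Z)))
  [1] S(add(SSSZ, add(mul(SZ, SSSZ), mul(SZ, Z))))
  [2] S(S(add(SSZ, add(mul(SZ, SSSZ), mul(SZ, Z)))))
  [3] S(S(S(add(SZ, add(mul(SZ, SSSZ), mul(SZ, Z))))))
  [4] S(S(S(S(add(Z, add(mul(SZ, SSSZ), mul(SZ, Z)))))))
  [5] S(S(S(S(add(mul(SZ, SSSZ), mul(SZ, Z))))))
  [6] S(S(S(S(add(add(SSSZ, mul(Z, SSSZ)), mul(SZ, Z))))))
  [7] S(S(S(S(add(S(add(SSZ, mul(Z, SSSZ))), mul(SZ, Z))))))
  [8] S(S(S(S(S(add(add(SSZ, mul(Z, SSSZ)), mul(SZ, Z)))))))
  [9] S(S(S(S(S(add(S(add(SZ, mul(Z, SSSZ))), mul(SZ, Z)))))))
  [10] S(S(S(S(S(S(add(add(SZ, mul(Z, SSSZ)), mul(SZ, Z))))))))
  [11] S(S(S(S(S(S(add(S(add(Z, mul(Z, SSSZ))), mul(SZ, Z))))))))
  [12] S(S(S(S(S(S(S(add(add(Z, mul(Z, SSSZ)), mul(SZ, Z)))))))))
  [13] S(S(S(S(S(S(S(add(mul(Z, SSSZ), mul(SZ, Z)))))))))
  [14] S(S(S(S(S(S(S(add(Z, mul(SZ, Z)))))))))
  [15] S(S(S(S(S(S(S(mul(SZ, Z))))))))
  [16] S(S(S(S(S(S(S(add(Z, mul(Z, Z)))))))))
  [17] S(S(S(S(S(S(S(mul(Z, Z))))))))
  [18] S^7(Z)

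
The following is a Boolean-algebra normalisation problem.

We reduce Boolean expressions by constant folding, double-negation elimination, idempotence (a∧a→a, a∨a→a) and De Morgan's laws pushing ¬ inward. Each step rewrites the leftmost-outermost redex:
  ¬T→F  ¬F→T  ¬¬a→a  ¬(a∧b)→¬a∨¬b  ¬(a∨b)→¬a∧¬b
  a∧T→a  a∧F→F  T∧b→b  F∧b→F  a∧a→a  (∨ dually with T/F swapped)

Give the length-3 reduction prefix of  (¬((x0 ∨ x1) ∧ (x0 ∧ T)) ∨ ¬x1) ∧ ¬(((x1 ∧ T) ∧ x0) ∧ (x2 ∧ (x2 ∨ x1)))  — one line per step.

  start: (¬((x0 ∨ x1) ∧ (x0 ∧ T)) ∨ ¬x1) ∧ ¬(((x1 ∧ T) ∧ x0) ∧ (x2 ∧ (x2 ∨ x1)))
  →1  ((¬(x0 ∨ x1) ∨ ¬(x0 ∧ T)) ∨ ¬x1) ∧ ¬(((x1 ∧ T) ∧ x0) ∧ (x2 ∧ (x2 ∨ x1)))
  →2  (((¬x0 ∧ ¬x1) ∨ ¬(x0 ∧ T)) ∨ ¬x1) ∧ ¬(((x1 ∧ T) ∧ x0) ∧ (x2 ∧ (x2 ∨ x1)))
  →3  (((¬x0 ∧ ¬x1) ∨ (¬x0 ∨ ¬T)) ∨ ¬x1) ∧ ¬(((x1 ∧ T) ∧ x0) ∧ (x2 ∧ (x2 ∨ x1)))

Answer: after 3 steps: (((¬x0 ∧ ¬x1) ∨ (¬x0 ∨ ¬T)) ∨ ¬x1) ∧ ¬(((x1 ∧ T) ∧ x0) ∧ (x2 ∧ (x2 ∨ x1)))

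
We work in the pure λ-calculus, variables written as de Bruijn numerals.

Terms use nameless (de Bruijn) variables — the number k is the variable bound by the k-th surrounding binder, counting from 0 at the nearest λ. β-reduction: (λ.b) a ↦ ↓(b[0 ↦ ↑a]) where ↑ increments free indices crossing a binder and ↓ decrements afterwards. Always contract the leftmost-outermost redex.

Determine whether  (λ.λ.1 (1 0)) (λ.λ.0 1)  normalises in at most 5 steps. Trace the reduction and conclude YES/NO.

Answer: YES — reaches normal form λ.λ.0 (λ.0 2) in 3 ≤ 5 steps

Reduction:
  start: (λ.λ.1 (1 0)) (λ.λ.0 1)
  step 1: λ.(λ.λ.0 1) ((λ.λ.0 1) 0)
  step 2: λ.λ.0 ((λ.λ.0 1) 1)
  step 3: λ.λ.0 (λ.0 2)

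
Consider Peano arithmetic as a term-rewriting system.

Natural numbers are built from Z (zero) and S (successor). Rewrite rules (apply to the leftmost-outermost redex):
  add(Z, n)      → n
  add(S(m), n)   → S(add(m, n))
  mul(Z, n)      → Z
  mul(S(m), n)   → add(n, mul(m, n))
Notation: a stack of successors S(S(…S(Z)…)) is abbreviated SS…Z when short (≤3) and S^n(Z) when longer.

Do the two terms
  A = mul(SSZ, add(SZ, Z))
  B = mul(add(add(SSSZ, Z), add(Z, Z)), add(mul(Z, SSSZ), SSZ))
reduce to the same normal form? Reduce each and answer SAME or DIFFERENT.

Term A:
  start: mul(SSZ, add(SZ, Z))
  →1  add(add(SZ, Z), mul(SZ, add(SZ, Z)))
  →2  add(S(add(Z, Z)), mul(SZ, add(SZ, Z)))
  →3  S(add(add(Z, Z), mul(SZ, add(SZ, Z))))
  →4  S(add(Z, mul(SZ, add(SZ, Z))))
  →5  S(mul(SZ, add(SZ, Z)))
  →6  S(add(add(SZ, Z), mul(Z, add(SZ, Z))))
  →7  S(add(S(add(Z, Z)), mul(Z, add(SZ, Z))))
  →8  S(S(add(add(Z, Z), mul(Z, add(SZ, Z)))))
  →9  S(S(add(Z, mul(Z, add(SZ, Z)))))
  →10  S(S(mul(Z, add(SZ, Z))))
  →11  SSZ

Term B:
  start: mul(add(add(SSSZ, Z), add(Z, Z)), add(mul(Z, SSSZ), SSZ))
  →1  mul(add(S(add(SSZ, Z)), add(Z, Z)), add(mul(Z, SSSZ), SSZ))
  →2  mul(S(add(add(SSZ, Z), add(Z, Z))), add(mul(Z, SSSZ), SSZ))
  →3  add(add(mul(Z, SSSZ), SSZ), mul(add(add(SSZ, Z), add(Z, Z)), add(mul(Z, SSSZ), SSZ)))
  →4  add(add(Z, SSZ), mul(add(add(SSZ, Z), add(Z, Z)), add(mul(Z, SSSZ), SSZ)))
  →5  add(SSZ, mul(add(add(SSZ, Z), add(Z, Z)), add(mul(Z, SSSZ), SSZ)))
  →6  S(add(SZ, mul(add(add(SSZ, Z), add(Z, Z)), add(mul(Z, SSSZ), SSZ))))
  →7  S(S(add(Z, mul(add(add(SSZ, Z), add(Z, Z)), add(mul(Z, SSSZ), SSZ)))))
  →8  S(S(mul(add(add(SSZ, Z), add(Z, Z)), add(mul(Z, SSSZ), SSZ))))
  →9  S(S(mul(add(S(add(SZ, Z)), add(Z, Z)), add(mul(Z, SSSZ), SSZ))))
  →10  S(S(mul(S(add(add(SZ, Z), add(Z, Z))), add(mul(Z, SSSZ), SSZ))))
  →11  S(S(add(add(mul(Z, SSSZ), SSZ), mul(add(add(SZ, Z), add(Z, Z)), add(mul(Z, SSSZ), SSZ)))))
  →12  S(S(add(add(Z, SSZ), mul(add(add(SZ, Z), add(Z, Z)), add(mul(Z, SSSZ), SSZ)))))
  →13  S(S(add(SSZ, mul(add(add(SZ, Z), add(Z, Z)), add(mul(Z, SSSZ), SSZ)))))
  →14  S(S(S(add(SZ, mul(add(add(SZ, Z), add(Z, Z)), add(mul(Z, SSSZ), SSZ))))))
  →15  S(S(S(S(add(Z, mul(add(add(SZ, Z), add(Z, Z)), add(mul(Z, SSSZ), SSZ)))))))
  →16  S(S(S(S(mul(add(add(SZ, Z), add(Z, Z)), add(mul(Z, SSSZ), SSZ))))))
  →17  S(S(S(S(mul(add(S(add(Z, Z)), add(Z, Z)), add(mul(Z, SSSZ), SSZ))))))
  →18  S(S(S(S(mul(S(add(add(Z, Z), add(Z, Z))), add(mul(Z, SSSZ), SSZ))))))
  →19  S(S(S(S(add(add(mul(Z, SSSZ), SSZ), mul(add(add(Z, Z), add(Z, Z)), add(mul(Z, SSSZ), SSZ)))))))
  →20  S(S(S(S(add(add(Z, SSZ), mul(add(add(Z, Z), add(Z, Z)), add(mul(Z, SSSZ), SSZ)))))))
  →21  S(S(S(S(add(SSZ, mul(add(add(Z, Z), add(Z, Z)), add(mul(Z, SSSZ), SSZ)))))))
  →22  S(S(S(S(S(add(SZ, mul(add(add(Z, Z), add(Z, Z)), add(mul(Z, SSSZ), SSZ))))))))
  →23  S(S(S(S(S(S(add(Z, mul(add(add(Z, Z), add(Z, Z)), add(mul(Z, SSSZ), SSZ)))))))))
  →24  S(S(S(S(S(S(mul(add(add(Z, Z), add(Z, Z)), add(mul(Z, SSSZ), SSZ))))))))
  →25  S(S(S(S(S(S(mul(add(Z, add(Z, Z)), add(mul(Z, SSSZ), SSZ))))))))
  →26  S(S(S(S(S(S(mul(add(Z, Z), add(mul(Z, SSSZ), SSZ))))))))
  →27  S(S(S(S(S(S(mul(Z, add(mul(Z, SSSZ), SSZ))))))))
  →28  S^6(Z)

Answer: DIFFERENT — A ⇓ SSZ, B ⇓ S^6(Z)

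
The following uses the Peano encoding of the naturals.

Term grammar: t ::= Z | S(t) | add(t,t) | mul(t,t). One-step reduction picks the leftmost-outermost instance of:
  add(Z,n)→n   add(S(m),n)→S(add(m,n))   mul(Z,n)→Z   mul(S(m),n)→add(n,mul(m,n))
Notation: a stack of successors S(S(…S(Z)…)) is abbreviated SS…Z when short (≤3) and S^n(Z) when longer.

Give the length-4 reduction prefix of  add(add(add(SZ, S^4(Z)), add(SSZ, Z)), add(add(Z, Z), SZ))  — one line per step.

Answer: after 4 steps: S(add(add(S^4(Z), add(SSZ, Z)), add(add(Z, Z), SZ)))

Derivation:
  start: add(add(add(SZ, S^4(Z)), add(SSZ, Z)), add(add(Z, Z), SZ))
  →1  add(add(S(add(Z, S^4(Z))), add(SSZ, Z)), add(add(Z, Z), SZ))
  →2  add(S(add(add(Z, S^4(Z)), add(SSZ, Z))), add(add(Z, Z), SZ))
  →3  S(add(add(add(Z, S^4(Z)), add(SSZ, Z)), add(add(Z, Z), SZ)))
  →4  S(add(add(S^4(Z), add(SSZ, Z)), add(add(Z, Z), SZ)))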